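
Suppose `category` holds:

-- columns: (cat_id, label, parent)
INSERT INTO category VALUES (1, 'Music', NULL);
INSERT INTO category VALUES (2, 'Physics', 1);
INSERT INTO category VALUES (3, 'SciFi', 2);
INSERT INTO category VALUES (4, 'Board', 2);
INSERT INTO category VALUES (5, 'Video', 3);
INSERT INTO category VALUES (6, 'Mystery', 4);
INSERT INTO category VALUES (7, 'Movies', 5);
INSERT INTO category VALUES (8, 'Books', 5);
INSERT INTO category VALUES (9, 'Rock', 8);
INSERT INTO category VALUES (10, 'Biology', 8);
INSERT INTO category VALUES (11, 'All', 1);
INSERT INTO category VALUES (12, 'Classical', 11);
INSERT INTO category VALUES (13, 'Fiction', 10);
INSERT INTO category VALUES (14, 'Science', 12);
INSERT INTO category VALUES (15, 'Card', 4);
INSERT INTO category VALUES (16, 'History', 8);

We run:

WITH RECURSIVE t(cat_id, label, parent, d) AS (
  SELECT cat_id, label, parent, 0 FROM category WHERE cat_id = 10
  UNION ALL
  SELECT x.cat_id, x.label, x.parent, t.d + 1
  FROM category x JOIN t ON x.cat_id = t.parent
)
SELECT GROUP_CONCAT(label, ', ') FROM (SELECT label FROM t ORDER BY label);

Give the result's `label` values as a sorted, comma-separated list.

Base: cat_id=10 (Biology), parent=8, d 0.
Iteration 1: join on cat_id=8 -> Books (id 8, parent=5, d 1).
Iteration 2: join on cat_id=5 -> Video (id 5, parent=3, d 2).
Iteration 3: join on cat_id=3 -> SciFi (id 3, parent=2, d 3).
Iteration 4: join on cat_id=2 -> Physics (id 2, parent=1, d 4).
Iteration 5: join on cat_id=1 -> Music (id 1, parent=NULL, d 5).
Iteration 6: parent is NULL; no match; recursion stops.

Biology, Books, Music, Physics, SciFi, Video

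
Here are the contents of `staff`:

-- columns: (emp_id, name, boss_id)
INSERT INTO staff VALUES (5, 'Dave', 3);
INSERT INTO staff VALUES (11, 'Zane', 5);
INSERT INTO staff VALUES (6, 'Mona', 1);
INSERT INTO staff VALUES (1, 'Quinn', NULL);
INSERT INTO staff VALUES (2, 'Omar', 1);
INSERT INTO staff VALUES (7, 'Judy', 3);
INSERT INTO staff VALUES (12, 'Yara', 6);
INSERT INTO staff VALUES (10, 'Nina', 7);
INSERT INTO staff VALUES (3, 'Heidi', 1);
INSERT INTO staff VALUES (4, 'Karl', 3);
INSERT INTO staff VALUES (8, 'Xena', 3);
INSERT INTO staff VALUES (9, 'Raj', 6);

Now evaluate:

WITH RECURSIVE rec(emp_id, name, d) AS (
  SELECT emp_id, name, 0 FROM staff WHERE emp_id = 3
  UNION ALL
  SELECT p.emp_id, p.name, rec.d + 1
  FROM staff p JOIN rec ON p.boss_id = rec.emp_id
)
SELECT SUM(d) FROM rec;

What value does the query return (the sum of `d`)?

Base: emp_id=3 (Heidi) at d 0.
Iteration 1: rows with boss_id in {3} -> Karl (id 4, d 1), Dave (id 5, d 1), Judy (id 7, d 1), Xena (id 8, d 1).
Iteration 2: rows with boss_id in {4,5,7,8} -> Nina (id 10, d 2), Zane (id 11, d 2).
Iteration 3: no rows with boss_id in {10,11}; recursion stops.
SUM(d) = 0 + 1 + 1 + 1 + 1 + 2 + 2 = 8.

8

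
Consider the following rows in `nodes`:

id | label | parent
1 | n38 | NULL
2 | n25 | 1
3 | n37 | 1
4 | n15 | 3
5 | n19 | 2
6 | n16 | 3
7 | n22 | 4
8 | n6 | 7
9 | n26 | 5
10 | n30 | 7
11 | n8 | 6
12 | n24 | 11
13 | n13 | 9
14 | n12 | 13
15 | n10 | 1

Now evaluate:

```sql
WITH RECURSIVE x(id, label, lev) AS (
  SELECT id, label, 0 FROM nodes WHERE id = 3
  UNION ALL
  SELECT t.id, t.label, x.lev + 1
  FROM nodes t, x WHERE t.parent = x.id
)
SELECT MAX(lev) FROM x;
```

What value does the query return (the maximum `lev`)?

Base: id=3 (n37) at lev 0.
Iteration 1: rows with parent in {3} -> n15 (id 4, lev 1), n16 (id 6, lev 1).
Iteration 2: rows with parent in {4,6} -> n22 (id 7, lev 2), n8 (id 11, lev 2).
Iteration 3: rows with parent in {7,11} -> n6 (id 8, lev 3), n30 (id 10, lev 3), n24 (id 12, lev 3).
Iteration 4: no rows with parent in {8,10,12}; recursion stops.
lev values: 0, 1, 1, 2, 2, 3, 3, 3; the maximum is 3.

3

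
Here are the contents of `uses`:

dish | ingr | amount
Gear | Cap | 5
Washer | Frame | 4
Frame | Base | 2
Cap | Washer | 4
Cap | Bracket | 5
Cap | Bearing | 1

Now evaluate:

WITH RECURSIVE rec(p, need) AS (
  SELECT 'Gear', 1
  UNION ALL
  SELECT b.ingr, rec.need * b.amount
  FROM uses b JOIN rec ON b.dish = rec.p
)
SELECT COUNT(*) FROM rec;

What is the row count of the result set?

7

Base: (Gear, need=1).
Iteration 1: components of {Gear} -> Cap = 1*5 = 5.
Iteration 2: components of {Cap} -> Bearing = 5*1 = 5, Bracket = 5*5 = 25, Washer = 5*4 = 20.
Iteration 3: components of {Bearing,Bracket,Washer} -> Frame = 20*4 = 80.
Iteration 4: components of {Frame} -> Base = 80*2 = 160.
Iteration 5: no further components; recursion stops.
Total rows emitted: 7.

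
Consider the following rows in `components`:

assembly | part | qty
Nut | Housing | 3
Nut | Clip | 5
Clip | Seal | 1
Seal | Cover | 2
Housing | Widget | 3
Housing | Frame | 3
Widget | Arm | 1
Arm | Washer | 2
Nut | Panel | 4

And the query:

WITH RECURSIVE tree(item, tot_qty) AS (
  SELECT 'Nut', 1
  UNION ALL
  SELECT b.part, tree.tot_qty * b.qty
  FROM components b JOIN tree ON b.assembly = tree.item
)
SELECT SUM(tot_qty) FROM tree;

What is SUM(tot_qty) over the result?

73

Base: (Nut, tot_qty=1).
Iteration 1: components of {Nut} -> Clip = 1*5 = 5, Housing = 1*3 = 3, Panel = 1*4 = 4.
Iteration 2: components of {Clip,Housing,Panel} -> Frame = 3*3 = 9, Seal = 5*1 = 5, Widget = 3*3 = 9.
Iteration 3: components of {Frame,Seal,Widget} -> Arm = 9*1 = 9, Cover = 5*2 = 10.
Iteration 4: components of {Arm,Cover} -> Washer = 9*2 = 18.
Iteration 5: no further components; recursion stops.
SUM(tot_qty) = 1 + 3 + 5 + 4 + 9 + 9 + 5 + 9 + 10 + 18 = 73.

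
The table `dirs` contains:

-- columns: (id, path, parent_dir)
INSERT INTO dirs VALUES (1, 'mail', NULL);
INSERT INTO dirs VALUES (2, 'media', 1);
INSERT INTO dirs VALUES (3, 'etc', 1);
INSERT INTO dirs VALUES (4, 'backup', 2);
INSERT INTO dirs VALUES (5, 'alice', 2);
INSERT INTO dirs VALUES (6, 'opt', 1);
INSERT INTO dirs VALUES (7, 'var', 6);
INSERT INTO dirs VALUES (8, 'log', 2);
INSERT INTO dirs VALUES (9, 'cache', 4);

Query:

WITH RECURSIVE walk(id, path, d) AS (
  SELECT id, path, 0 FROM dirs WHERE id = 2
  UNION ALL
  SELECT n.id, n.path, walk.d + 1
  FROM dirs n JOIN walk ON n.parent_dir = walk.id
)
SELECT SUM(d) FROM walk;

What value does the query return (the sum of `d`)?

Base: id=2 (media) at d 0.
Iteration 1: rows with parent_dir in {2} -> backup (id 4, d 1), alice (id 5, d 1), log (id 8, d 1).
Iteration 2: rows with parent_dir in {4,5,8} -> cache (id 9, d 2).
Iteration 3: no rows with parent_dir in {9}; recursion stops.
SUM(d) = 0 + 1 + 1 + 1 + 2 = 5.

5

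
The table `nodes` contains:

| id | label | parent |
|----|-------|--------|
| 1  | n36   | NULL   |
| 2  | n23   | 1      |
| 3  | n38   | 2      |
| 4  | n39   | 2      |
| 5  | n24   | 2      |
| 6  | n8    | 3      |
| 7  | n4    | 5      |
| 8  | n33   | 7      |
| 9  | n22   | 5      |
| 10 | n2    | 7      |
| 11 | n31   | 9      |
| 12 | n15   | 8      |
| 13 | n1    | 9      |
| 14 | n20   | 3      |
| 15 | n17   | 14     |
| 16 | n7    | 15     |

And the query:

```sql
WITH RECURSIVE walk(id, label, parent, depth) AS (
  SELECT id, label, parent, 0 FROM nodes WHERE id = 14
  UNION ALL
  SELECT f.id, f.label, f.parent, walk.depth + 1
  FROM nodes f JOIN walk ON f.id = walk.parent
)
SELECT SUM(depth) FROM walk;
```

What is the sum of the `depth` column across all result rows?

Base: id=14 (n20), parent=3, depth 0.
Iteration 1: join on id=3 -> n38 (id 3, parent=2, depth 1).
Iteration 2: join on id=2 -> n23 (id 2, parent=1, depth 2).
Iteration 3: join on id=1 -> n36 (id 1, parent=NULL, depth 3).
Iteration 4: parent is NULL; no match; recursion stops.
SUM(depth) = 0 + 1 + 2 + 3 = 6.

6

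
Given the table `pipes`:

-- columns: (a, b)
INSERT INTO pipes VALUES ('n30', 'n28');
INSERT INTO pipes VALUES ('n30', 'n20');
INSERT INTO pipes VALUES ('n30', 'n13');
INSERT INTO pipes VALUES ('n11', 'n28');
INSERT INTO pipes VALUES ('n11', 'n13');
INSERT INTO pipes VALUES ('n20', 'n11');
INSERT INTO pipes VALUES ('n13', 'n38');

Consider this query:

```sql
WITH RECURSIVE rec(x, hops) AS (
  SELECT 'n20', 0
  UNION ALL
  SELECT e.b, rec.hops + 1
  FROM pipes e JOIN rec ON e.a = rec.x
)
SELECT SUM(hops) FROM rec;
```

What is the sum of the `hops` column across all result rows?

Base: (n20, hops=0).
Iteration 1: edges from {n20} -> (n11, hops=1).
Iteration 2: edges from {n11} -> (n13, hops=2), (n28, hops=2).
Iteration 3: edges from {n13,n28} -> (n38, hops=3).
Iteration 4: no outgoing edges from {n38}; recursion stops.
SUM(hops) = 0 + 1 + 2 + 2 + 3 = 8.

8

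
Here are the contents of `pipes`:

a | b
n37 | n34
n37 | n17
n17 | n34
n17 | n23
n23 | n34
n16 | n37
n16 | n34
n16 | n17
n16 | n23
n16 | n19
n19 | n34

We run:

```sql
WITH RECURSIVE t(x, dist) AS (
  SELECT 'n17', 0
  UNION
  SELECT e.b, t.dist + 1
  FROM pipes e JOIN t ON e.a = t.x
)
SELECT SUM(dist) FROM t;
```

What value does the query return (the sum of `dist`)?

Base: (n17, dist=0).
Iteration 1: edges from {n17} -> (n23, dist=1), (n34, dist=1).
Iteration 2: edges from {n23,n34} -> (n34, dist=2).
Iteration 3: no outgoing edges from {n34}; recursion stops.
SUM(dist) = 0 + 1 + 1 + 2 = 4.

4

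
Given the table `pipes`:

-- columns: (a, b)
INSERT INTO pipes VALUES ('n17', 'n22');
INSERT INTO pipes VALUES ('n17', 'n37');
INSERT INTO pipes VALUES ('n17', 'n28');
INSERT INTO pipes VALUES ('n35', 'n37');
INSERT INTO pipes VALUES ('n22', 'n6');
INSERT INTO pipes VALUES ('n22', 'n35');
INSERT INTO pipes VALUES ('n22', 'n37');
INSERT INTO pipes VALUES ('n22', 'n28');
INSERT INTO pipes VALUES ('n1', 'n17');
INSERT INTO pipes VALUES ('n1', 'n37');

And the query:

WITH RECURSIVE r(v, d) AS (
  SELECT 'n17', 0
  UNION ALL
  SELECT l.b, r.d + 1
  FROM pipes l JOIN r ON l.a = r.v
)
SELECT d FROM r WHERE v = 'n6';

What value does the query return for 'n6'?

Base: (n17, d=0).
Iteration 1: edges from {n17} -> (n22, d=1), (n28, d=1), (n37, d=1).
Iteration 2: edges from {n22,n28,n37} -> (n28, d=2), (n35, d=2), (n37, d=2), (n6, d=2).
Iteration 3: edges from {n28,n35,n37,n6} -> (n37, d=3).
Iteration 4: no outgoing edges from {n37}; recursion stops.

2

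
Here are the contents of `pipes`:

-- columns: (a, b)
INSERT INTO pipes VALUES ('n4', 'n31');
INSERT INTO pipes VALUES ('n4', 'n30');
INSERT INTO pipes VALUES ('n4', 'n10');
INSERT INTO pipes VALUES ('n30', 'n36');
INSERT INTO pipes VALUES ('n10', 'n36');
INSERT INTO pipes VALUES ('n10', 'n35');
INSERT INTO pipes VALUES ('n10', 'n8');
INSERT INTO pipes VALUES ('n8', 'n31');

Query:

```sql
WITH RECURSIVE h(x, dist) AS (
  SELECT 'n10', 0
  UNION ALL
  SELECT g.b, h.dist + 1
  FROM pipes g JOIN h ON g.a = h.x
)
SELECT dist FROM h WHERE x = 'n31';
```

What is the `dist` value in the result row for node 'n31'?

Base: (n10, dist=0).
Iteration 1: edges from {n10} -> (n35, dist=1), (n36, dist=1), (n8, dist=1).
Iteration 2: edges from {n35,n36,n8} -> (n31, dist=2).
Iteration 3: no outgoing edges from {n31}; recursion stops.

2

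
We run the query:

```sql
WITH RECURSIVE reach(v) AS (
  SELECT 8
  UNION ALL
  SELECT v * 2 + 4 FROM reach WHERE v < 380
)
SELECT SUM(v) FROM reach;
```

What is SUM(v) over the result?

Base: v=8.
Iteration 1: 8 < 380 holds -> v = 8 * 2 + 4 = 20.
Iteration 2: 20 < 380 holds -> v = 20 * 2 + 4 = 44.
Iteration 3: 44 < 380 holds -> v = 44 * 2 + 4 = 92.
Iteration 4: 92 < 380 holds -> v = 92 * 2 + 4 = 188.
Iteration 5: 188 < 380 holds -> v = 188 * 2 + 4 = 380.
Iteration 6: 380 < 380 fails; recursion stops.
SUM(v) = 8 + 20 + 44 + 92 + 188 + 380 = 732.

732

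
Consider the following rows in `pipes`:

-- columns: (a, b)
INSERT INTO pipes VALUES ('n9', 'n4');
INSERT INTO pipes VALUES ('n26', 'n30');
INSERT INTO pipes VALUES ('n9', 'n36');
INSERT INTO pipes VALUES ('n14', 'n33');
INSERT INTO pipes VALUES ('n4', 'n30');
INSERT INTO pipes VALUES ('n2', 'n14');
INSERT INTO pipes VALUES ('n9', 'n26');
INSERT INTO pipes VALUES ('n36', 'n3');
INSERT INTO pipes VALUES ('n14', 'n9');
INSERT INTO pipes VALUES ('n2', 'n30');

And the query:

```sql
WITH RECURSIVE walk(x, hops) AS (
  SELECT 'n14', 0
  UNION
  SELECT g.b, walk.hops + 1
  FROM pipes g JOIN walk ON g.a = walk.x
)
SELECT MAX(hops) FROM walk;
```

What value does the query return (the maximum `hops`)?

Base: (n14, hops=0).
Iteration 1: edges from {n14} -> (n33, hops=1), (n9, hops=1).
Iteration 2: edges from {n33,n9} -> (n26, hops=2), (n36, hops=2), (n4, hops=2).
Iteration 3: edges from {n26,n36,n4} -> (n3, hops=3), (n30, hops=3). [UNION drops 1 duplicate row(s)]
Iteration 4: no outgoing edges from {n3,n30}; recursion stops.
hops values: 0, 1, 1, 2, 2, 2, 3, 3; the maximum is 3.

3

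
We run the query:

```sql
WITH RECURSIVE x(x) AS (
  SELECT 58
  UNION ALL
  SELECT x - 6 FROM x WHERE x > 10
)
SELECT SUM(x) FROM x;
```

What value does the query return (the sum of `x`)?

Base: x=58.
Iteration 1: 58 > 10 holds -> x = 58 - 6 = 52.
Iteration 2: 52 > 10 holds -> x = 52 - 6 = 46.
Iteration 3: 46 > 10 holds -> x = 46 - 6 = 40.
Iteration 4: 40 > 10 holds -> x = 40 - 6 = 34.
Iteration 5: 34 > 10 holds -> x = 34 - 6 = 28.
Iteration 6: 28 > 10 holds -> x = 28 - 6 = 22.
Iteration 7: 22 > 10 holds -> x = 22 - 6 = 16.
Iteration 8: 16 > 10 holds -> x = 16 - 6 = 10.
Iteration 9: 10 > 10 fails; recursion stops.
SUM(x) = 58 + 52 + 46 + 40 + 34 + 28 + 22 + 16 + 10 = 306.

306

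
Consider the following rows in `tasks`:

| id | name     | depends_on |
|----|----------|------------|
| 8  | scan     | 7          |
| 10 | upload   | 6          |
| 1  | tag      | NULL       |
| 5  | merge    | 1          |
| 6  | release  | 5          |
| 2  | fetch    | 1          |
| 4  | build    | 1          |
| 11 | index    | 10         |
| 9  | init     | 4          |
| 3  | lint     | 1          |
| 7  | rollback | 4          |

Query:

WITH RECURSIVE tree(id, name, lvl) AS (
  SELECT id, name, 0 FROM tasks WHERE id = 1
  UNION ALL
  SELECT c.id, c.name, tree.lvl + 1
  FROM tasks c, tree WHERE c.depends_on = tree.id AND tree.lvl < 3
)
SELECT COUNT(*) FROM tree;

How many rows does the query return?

10

Base: id=1 (tag) at lvl 0.
Iteration 1: rows with depends_on in {1} -> fetch (id 2, lvl 1), lint (id 3, lvl 1), build (id 4, lvl 1), merge (id 5, lvl 1).
Iteration 2: rows with depends_on in {2,3,4,5} -> release (id 6, lvl 2), rollback (id 7, lvl 2), init (id 9, lvl 2).
Iteration 3: rows with depends_on in {6,7,9} -> scan (id 8, lvl 3), upload (id 10, lvl 3).
Iteration 4: lvl < 3 fails for all current rows; recursion stops.
Total rows emitted: 10.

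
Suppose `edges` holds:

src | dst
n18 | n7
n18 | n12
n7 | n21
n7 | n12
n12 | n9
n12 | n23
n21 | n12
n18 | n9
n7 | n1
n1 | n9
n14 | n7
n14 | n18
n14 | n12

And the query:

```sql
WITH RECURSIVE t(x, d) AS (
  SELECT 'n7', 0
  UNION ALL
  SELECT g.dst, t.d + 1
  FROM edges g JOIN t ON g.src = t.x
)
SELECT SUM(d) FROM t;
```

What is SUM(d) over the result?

Base: (n7, d=0).
Iteration 1: edges from {n7} -> (n1, d=1), (n12, d=1), (n21, d=1).
Iteration 2: edges from {n1,n12,n21} -> (n12, d=2), (n23, d=2), (n9, d=2) x2. [UNION ALL keeps all 4 new rows, including repeats]
Iteration 3: edges from {n12,n23,n9} -> (n23, d=3), (n9, d=3).
Iteration 4: no outgoing edges from {n23,n9}; recursion stops.
SUM(d) = 0 + 1 + 1 + 1 + 2 + 2 + 2 + 2 + 3 + 3 = 17.

17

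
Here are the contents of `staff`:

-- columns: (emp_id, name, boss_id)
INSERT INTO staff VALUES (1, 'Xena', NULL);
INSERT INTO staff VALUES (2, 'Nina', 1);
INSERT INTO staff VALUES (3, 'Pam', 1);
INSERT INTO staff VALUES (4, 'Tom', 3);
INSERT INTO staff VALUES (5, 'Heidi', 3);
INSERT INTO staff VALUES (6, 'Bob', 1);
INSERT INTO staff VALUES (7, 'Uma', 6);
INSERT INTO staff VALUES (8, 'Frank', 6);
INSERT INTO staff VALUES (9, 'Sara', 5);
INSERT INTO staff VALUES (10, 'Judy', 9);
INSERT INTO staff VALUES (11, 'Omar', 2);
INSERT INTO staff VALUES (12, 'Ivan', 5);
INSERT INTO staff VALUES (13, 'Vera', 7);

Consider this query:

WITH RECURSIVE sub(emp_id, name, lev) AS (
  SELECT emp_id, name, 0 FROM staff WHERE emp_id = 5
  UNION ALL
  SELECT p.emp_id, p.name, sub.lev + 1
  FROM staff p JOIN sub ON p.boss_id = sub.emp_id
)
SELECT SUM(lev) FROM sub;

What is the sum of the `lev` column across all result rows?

Base: emp_id=5 (Heidi) at lev 0.
Iteration 1: rows with boss_id in {5} -> Sara (id 9, lev 1), Ivan (id 12, lev 1).
Iteration 2: rows with boss_id in {9,12} -> Judy (id 10, lev 2).
Iteration 3: no rows with boss_id in {10}; recursion stops.
SUM(lev) = 0 + 1 + 1 + 2 = 4.

4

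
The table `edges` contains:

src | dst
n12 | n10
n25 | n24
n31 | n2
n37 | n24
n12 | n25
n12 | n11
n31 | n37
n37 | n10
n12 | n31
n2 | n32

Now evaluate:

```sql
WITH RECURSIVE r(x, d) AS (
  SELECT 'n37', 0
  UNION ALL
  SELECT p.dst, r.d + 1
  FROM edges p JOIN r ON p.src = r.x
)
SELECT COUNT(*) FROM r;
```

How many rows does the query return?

Base: (n37, d=0).
Iteration 1: edges from {n37} -> (n10, d=1), (n24, d=1).
Iteration 2: no outgoing edges from {n10,n24}; recursion stops.
Total rows emitted: 3.

3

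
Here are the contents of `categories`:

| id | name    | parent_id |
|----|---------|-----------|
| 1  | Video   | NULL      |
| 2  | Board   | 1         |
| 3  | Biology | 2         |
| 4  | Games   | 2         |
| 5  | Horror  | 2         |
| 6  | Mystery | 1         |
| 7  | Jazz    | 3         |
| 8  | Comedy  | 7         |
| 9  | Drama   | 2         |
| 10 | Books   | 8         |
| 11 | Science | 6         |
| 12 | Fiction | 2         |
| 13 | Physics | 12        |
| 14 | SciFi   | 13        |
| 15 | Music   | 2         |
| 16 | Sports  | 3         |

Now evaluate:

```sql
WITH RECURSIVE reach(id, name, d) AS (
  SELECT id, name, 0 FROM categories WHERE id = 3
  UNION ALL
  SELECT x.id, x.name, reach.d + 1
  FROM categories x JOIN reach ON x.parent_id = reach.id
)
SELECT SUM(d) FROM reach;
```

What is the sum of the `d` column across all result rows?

Base: id=3 (Biology) at d 0.
Iteration 1: rows with parent_id in {3} -> Jazz (id 7, d 1), Sports (id 16, d 1).
Iteration 2: rows with parent_id in {7,16} -> Comedy (id 8, d 2).
Iteration 3: rows with parent_id in {8} -> Books (id 10, d 3).
Iteration 4: no rows with parent_id in {10}; recursion stops.
SUM(d) = 0 + 1 + 1 + 2 + 3 = 7.

7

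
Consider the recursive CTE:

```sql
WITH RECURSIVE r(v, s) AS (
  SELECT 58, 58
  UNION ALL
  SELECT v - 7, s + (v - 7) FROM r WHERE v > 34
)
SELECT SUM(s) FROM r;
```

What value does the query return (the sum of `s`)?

Base: v=58, s=58.
Iteration 1: 58 > 34 holds -> v = 58 - 7 = 51, s = 58 + 51 = 109.
Iteration 2: 51 > 34 holds -> v = 51 - 7 = 44, s = 109 + 44 = 153.
Iteration 3: 44 > 34 holds -> v = 44 - 7 = 37, s = 153 + 37 = 190.
Iteration 4: 37 > 34 holds -> v = 37 - 7 = 30, s = 190 + 30 = 220.
Iteration 5: 30 > 34 fails; recursion stops.
SUM(s) = 58 + 109 + 153 + 190 + 220 = 730.

730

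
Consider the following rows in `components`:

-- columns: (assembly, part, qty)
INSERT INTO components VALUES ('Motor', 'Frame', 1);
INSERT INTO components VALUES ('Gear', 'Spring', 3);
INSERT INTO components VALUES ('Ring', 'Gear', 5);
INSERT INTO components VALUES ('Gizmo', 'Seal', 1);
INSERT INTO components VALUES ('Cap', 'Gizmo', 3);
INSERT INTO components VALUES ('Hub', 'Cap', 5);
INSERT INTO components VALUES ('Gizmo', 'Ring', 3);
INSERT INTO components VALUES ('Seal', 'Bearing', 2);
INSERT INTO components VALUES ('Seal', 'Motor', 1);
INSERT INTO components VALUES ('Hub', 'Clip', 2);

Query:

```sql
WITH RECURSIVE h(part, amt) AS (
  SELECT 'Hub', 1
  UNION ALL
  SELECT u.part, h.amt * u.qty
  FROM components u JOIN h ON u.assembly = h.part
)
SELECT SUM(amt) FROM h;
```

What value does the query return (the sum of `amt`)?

Base: (Hub, amt=1).
Iteration 1: components of {Hub} -> Cap = 1*5 = 5, Clip = 1*2 = 2.
Iteration 2: components of {Cap,Clip} -> Gizmo = 5*3 = 15.
Iteration 3: components of {Gizmo} -> Ring = 15*3 = 45, Seal = 15*1 = 15.
Iteration 4: components of {Ring,Seal} -> Bearing = 15*2 = 30, Gear = 45*5 = 225, Motor = 15*1 = 15.
Iteration 5: components of {Bearing,Gear,Motor} -> Frame = 15*1 = 15, Spring = 225*3 = 675.
Iteration 6: no further components; recursion stops.
SUM(amt) = 1 + 5 + 2 + 15 + 45 + 15 + 225 + 15 + 30 + 675 + 15 = 1043.

1043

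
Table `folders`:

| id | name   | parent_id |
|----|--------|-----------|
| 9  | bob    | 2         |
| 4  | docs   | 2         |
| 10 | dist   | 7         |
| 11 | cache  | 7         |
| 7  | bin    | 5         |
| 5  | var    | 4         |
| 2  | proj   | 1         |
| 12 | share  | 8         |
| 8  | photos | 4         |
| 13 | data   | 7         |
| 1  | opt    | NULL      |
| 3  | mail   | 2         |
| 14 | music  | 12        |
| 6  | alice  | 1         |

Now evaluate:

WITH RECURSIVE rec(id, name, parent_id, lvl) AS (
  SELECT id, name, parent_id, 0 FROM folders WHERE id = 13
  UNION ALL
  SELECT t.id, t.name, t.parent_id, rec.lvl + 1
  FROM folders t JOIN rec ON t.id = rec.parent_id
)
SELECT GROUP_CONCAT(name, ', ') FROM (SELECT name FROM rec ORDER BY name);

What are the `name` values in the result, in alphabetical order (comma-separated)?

bin, data, docs, opt, proj, var

Base: id=13 (data), parent_id=7, lvl 0.
Iteration 1: join on id=7 -> bin (id 7, parent_id=5, lvl 1).
Iteration 2: join on id=5 -> var (id 5, parent_id=4, lvl 2).
Iteration 3: join on id=4 -> docs (id 4, parent_id=2, lvl 3).
Iteration 4: join on id=2 -> proj (id 2, parent_id=1, lvl 4).
Iteration 5: join on id=1 -> opt (id 1, parent_id=NULL, lvl 5).
Iteration 6: parent_id is NULL; no match; recursion stops.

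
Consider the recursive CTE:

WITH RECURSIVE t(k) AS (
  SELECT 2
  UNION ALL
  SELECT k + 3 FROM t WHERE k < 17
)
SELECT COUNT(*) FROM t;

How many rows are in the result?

Base: k=2.
Iteration 1: 2 < 17 holds -> k = 2 + 3 = 5.
Iteration 2: 5 < 17 holds -> k = 5 + 3 = 8.
Iteration 3: 8 < 17 holds -> k = 8 + 3 = 11.
Iteration 4: 11 < 17 holds -> k = 11 + 3 = 14.
Iteration 5: 14 < 17 holds -> k = 14 + 3 = 17.
Iteration 6: 17 < 17 fails; recursion stops.
Total rows emitted: 6.

6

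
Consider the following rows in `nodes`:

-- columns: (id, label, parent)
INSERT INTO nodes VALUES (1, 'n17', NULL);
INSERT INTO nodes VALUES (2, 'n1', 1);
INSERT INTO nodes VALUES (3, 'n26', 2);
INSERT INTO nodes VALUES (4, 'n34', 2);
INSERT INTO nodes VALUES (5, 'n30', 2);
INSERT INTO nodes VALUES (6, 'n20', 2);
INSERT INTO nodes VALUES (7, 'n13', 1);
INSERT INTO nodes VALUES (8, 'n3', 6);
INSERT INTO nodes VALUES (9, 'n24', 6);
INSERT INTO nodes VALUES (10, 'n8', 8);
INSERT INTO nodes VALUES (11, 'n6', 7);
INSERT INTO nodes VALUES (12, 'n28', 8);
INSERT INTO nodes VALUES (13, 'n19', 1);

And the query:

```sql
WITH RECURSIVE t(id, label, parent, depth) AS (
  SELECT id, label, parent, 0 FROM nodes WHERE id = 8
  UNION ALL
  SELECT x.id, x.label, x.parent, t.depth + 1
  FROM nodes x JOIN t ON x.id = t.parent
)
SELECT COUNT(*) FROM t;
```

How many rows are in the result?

Base: id=8 (n3), parent=6, depth 0.
Iteration 1: join on id=6 -> n20 (id 6, parent=2, depth 1).
Iteration 2: join on id=2 -> n1 (id 2, parent=1, depth 2).
Iteration 3: join on id=1 -> n17 (id 1, parent=NULL, depth 3).
Iteration 4: parent is NULL; no match; recursion stops.
Total rows emitted: 4.

4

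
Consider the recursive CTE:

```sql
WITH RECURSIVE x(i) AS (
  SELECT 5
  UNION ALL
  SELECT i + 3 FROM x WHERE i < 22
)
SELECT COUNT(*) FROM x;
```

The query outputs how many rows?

7

Base: i=5.
Iteration 1: 5 < 22 holds -> i = 5 + 3 = 8.
Iteration 2: 8 < 22 holds -> i = 8 + 3 = 11.
Iteration 3: 11 < 22 holds -> i = 11 + 3 = 14.
Iteration 4: 14 < 22 holds -> i = 14 + 3 = 17.
Iteration 5: 17 < 22 holds -> i = 17 + 3 = 20.
Iteration 6: 20 < 22 holds -> i = 20 + 3 = 23.
Iteration 7: 23 < 22 fails; recursion stops.
Total rows emitted: 7.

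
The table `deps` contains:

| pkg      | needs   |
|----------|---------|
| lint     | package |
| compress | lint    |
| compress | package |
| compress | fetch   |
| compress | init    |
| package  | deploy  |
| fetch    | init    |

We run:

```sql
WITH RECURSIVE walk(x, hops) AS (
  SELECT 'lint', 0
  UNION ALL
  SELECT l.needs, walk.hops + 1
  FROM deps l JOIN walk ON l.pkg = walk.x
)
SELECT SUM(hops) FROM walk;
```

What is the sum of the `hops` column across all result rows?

Base: (lint, hops=0).
Iteration 1: edges from {lint} -> (package, hops=1).
Iteration 2: edges from {package} -> (deploy, hops=2).
Iteration 3: no outgoing edges from {deploy}; recursion stops.
SUM(hops) = 0 + 1 + 2 = 3.

3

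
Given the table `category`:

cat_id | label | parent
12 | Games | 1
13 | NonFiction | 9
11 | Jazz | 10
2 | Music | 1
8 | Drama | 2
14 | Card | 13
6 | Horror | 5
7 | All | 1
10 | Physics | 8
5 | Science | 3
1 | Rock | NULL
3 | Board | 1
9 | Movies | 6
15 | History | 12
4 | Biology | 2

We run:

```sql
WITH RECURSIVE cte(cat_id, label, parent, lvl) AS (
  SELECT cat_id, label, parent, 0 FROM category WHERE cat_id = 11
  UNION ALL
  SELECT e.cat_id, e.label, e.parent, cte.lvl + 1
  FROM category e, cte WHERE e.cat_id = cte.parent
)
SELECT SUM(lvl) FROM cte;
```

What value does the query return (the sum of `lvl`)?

Base: cat_id=11 (Jazz), parent=10, lvl 0.
Iteration 1: join on cat_id=10 -> Physics (id 10, parent=8, lvl 1).
Iteration 2: join on cat_id=8 -> Drama (id 8, parent=2, lvl 2).
Iteration 3: join on cat_id=2 -> Music (id 2, parent=1, lvl 3).
Iteration 4: join on cat_id=1 -> Rock (id 1, parent=NULL, lvl 4).
Iteration 5: parent is NULL; no match; recursion stops.
SUM(lvl) = 0 + 1 + 2 + 3 + 4 = 10.

10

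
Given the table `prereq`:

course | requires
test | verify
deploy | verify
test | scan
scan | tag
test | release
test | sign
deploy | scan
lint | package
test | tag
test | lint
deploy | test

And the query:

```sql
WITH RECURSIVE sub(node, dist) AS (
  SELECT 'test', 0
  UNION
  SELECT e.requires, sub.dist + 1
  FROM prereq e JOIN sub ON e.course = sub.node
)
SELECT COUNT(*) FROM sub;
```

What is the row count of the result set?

9

Base: (test, dist=0).
Iteration 1: edges from {test} -> (lint, dist=1), (release, dist=1), (scan, dist=1), (sign, dist=1), (tag, dist=1), (verify, dist=1).
Iteration 2: edges from {lint,release,scan,sign,tag,verify} -> (package, dist=2), (tag, dist=2).
Iteration 3: no outgoing edges from {package,tag}; recursion stops.
Total rows emitted: 9.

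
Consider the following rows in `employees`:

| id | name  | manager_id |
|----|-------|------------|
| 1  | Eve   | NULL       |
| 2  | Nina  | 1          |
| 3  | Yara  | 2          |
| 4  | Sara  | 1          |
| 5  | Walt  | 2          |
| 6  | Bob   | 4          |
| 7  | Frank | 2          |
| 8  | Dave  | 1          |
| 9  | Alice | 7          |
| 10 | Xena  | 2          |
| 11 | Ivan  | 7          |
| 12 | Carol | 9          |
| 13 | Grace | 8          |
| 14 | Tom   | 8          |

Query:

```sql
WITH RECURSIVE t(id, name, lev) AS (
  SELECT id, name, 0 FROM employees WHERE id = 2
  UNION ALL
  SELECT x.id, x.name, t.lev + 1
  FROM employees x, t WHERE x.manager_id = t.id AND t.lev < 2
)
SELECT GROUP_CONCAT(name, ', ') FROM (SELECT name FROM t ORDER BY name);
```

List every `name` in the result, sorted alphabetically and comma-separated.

Alice, Frank, Ivan, Nina, Walt, Xena, Yara

Base: id=2 (Nina) at lev 0.
Iteration 1: rows with manager_id in {2} -> Yara (id 3, lev 1), Walt (id 5, lev 1), Frank (id 7, lev 1), Xena (id 10, lev 1).
Iteration 2: rows with manager_id in {3,5,7,10} -> Alice (id 9, lev 2), Ivan (id 11, lev 2).
Iteration 3: lev < 2 fails for all current rows; recursion stops.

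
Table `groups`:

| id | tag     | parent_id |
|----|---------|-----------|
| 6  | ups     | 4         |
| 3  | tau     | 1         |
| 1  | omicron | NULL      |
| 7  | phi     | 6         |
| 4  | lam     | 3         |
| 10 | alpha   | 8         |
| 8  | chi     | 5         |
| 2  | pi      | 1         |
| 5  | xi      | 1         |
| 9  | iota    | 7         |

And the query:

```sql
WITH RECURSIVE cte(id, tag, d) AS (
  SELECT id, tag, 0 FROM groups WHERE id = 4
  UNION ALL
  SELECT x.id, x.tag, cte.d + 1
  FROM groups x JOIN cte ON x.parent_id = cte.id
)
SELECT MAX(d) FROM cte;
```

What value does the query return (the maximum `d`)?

Base: id=4 (lam) at d 0.
Iteration 1: rows with parent_id in {4} -> ups (id 6, d 1).
Iteration 2: rows with parent_id in {6} -> phi (id 7, d 2).
Iteration 3: rows with parent_id in {7} -> iota (id 9, d 3).
Iteration 4: no rows with parent_id in {9}; recursion stops.
d values: 0, 1, 2, 3; the maximum is 3.

3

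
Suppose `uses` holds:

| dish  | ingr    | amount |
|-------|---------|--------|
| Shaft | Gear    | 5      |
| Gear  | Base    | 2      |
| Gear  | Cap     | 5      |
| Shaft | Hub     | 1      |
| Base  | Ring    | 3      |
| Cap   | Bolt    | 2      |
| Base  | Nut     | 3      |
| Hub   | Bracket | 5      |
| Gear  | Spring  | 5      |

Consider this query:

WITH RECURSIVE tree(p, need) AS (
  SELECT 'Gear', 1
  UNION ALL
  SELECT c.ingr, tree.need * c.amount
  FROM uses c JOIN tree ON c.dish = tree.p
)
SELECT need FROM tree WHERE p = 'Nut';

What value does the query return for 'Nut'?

Base: (Gear, need=1).
Iteration 1: components of {Gear} -> Base = 1*2 = 2, Cap = 1*5 = 5, Spring = 1*5 = 5.
Iteration 2: components of {Base,Cap,Spring} -> Bolt = 5*2 = 10, Nut = 2*3 = 6, Ring = 2*3 = 6.
Iteration 3: no further components; recursion stops.

6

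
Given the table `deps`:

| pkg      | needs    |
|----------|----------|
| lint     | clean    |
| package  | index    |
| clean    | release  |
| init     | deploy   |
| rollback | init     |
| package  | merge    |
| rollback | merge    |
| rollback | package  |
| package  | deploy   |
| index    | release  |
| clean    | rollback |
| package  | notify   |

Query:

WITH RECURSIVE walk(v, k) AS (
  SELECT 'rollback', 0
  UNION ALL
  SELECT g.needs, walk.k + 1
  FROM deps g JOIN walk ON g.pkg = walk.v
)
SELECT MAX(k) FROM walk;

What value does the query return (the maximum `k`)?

3

Base: (rollback, k=0).
Iteration 1: edges from {rollback} -> (init, k=1), (merge, k=1), (package, k=1).
Iteration 2: edges from {init,merge,package} -> (deploy, k=2) x2, (index, k=2), (merge, k=2), (notify, k=2). [UNION ALL keeps all 5 new rows, including repeats]
Iteration 3: edges from {deploy,index,merge,notify} -> (release, k=3).
Iteration 4: no outgoing edges from {release}; recursion stops.
k values: 0, 1, 1, 1, 2, 2, 2, 2, 2, 3; the maximum is 3.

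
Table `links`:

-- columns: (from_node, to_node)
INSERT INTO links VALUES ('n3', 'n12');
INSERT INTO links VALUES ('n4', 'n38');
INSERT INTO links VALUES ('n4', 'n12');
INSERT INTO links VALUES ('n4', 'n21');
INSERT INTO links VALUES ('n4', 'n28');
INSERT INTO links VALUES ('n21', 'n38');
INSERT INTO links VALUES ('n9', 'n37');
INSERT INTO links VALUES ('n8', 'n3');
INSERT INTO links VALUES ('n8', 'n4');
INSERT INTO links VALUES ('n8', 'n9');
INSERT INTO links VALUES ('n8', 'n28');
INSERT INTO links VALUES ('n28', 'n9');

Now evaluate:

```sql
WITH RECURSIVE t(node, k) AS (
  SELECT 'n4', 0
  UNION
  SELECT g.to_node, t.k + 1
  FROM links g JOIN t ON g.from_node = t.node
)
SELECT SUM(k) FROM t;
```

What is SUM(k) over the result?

Base: (n4, k=0).
Iteration 1: edges from {n4} -> (n12, k=1), (n21, k=1), (n28, k=1), (n38, k=1).
Iteration 2: edges from {n12,n21,n28,n38} -> (n38, k=2), (n9, k=2).
Iteration 3: edges from {n38,n9} -> (n37, k=3).
Iteration 4: no outgoing edges from {n37}; recursion stops.
SUM(k) = 0 + 1 + 1 + 1 + 1 + 2 + 2 + 3 = 11.

11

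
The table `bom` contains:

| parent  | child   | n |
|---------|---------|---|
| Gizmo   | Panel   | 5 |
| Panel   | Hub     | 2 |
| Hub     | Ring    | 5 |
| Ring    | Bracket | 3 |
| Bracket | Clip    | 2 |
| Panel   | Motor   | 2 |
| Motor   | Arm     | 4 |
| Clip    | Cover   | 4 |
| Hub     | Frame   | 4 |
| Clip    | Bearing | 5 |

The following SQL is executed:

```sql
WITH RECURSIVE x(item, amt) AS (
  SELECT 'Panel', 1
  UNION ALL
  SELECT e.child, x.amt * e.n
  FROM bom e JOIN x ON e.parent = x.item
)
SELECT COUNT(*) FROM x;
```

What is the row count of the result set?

Base: (Panel, amt=1).
Iteration 1: components of {Panel} -> Hub = 1*2 = 2, Motor = 1*2 = 2.
Iteration 2: components of {Hub,Motor} -> Arm = 2*4 = 8, Frame = 2*4 = 8, Ring = 2*5 = 10.
Iteration 3: components of {Arm,Frame,Ring} -> Bracket = 10*3 = 30.
Iteration 4: components of {Bracket} -> Clip = 30*2 = 60.
Iteration 5: components of {Clip} -> Bearing = 60*5 = 300, Cover = 60*4 = 240.
Iteration 6: no further components; recursion stops.
Total rows emitted: 10.

10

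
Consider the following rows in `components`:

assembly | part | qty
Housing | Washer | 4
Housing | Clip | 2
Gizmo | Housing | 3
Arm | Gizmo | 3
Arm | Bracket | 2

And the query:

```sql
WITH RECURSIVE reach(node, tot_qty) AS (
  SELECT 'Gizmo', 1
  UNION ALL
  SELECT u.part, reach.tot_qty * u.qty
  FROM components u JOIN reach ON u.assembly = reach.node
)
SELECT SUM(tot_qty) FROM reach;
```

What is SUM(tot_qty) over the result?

Base: (Gizmo, tot_qty=1).
Iteration 1: components of {Gizmo} -> Housing = 1*3 = 3.
Iteration 2: components of {Housing} -> Clip = 3*2 = 6, Washer = 3*4 = 12.
Iteration 3: no further components; recursion stops.
SUM(tot_qty) = 1 + 3 + 12 + 6 = 22.

22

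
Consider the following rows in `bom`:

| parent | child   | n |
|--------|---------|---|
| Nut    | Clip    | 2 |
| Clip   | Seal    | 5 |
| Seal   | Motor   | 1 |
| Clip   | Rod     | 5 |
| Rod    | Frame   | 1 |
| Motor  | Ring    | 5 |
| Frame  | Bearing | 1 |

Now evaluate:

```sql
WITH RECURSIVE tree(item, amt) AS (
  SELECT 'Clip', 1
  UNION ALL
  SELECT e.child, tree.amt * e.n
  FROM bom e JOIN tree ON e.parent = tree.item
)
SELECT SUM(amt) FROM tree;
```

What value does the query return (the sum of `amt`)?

51

Base: (Clip, amt=1).
Iteration 1: components of {Clip} -> Rod = 1*5 = 5, Seal = 1*5 = 5.
Iteration 2: components of {Rod,Seal} -> Frame = 5*1 = 5, Motor = 5*1 = 5.
Iteration 3: components of {Frame,Motor} -> Bearing = 5*1 = 5, Ring = 5*5 = 25.
Iteration 4: no further components; recursion stops.
SUM(amt) = 1 + 5 + 5 + 5 + 5 + 25 + 5 = 51.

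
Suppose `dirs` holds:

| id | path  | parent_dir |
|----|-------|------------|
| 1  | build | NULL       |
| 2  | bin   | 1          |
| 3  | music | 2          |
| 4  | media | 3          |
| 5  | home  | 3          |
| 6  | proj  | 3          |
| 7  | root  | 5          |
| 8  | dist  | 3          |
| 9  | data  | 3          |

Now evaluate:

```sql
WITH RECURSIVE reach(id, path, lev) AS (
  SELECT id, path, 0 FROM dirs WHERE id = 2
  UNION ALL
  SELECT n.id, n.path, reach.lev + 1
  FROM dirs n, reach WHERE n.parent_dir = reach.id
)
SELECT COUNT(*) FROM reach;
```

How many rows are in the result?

Base: id=2 (bin) at lev 0.
Iteration 1: rows with parent_dir in {2} -> music (id 3, lev 1).
Iteration 2: rows with parent_dir in {3} -> media (id 4, lev 2), home (id 5, lev 2), proj (id 6, lev 2), dist (id 8, lev 2), data (id 9, lev 2).
Iteration 3: rows with parent_dir in {4,5,6,8,9} -> root (id 7, lev 3).
Iteration 4: no rows with parent_dir in {7}; recursion stops.
Total rows emitted: 8.

8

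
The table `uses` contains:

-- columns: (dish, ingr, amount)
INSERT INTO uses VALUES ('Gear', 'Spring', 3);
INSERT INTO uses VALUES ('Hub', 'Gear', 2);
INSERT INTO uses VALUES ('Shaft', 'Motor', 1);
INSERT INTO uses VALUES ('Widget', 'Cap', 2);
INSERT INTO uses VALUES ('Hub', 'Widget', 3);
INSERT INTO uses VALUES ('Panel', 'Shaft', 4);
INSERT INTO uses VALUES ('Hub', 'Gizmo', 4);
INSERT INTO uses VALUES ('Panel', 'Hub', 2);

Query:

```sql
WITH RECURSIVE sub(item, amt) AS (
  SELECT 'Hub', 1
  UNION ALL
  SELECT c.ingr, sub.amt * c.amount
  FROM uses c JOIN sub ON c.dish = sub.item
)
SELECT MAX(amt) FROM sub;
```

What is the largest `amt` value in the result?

Base: (Hub, amt=1).
Iteration 1: components of {Hub} -> Gear = 1*2 = 2, Gizmo = 1*4 = 4, Widget = 1*3 = 3.
Iteration 2: components of {Gear,Gizmo,Widget} -> Cap = 3*2 = 6, Spring = 2*3 = 6.
Iteration 3: no further components; recursion stops.
amt values: 1, 2, 3, 4, 6, 6; the maximum is 6.

6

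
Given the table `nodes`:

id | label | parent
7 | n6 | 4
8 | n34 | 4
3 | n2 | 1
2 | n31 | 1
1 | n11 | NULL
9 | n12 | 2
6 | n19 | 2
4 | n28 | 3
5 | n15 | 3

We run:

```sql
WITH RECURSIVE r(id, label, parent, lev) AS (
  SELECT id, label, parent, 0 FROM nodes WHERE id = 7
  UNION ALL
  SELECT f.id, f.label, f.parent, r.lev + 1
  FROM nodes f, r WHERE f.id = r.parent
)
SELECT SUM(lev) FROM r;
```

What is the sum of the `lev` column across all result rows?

Base: id=7 (n6), parent=4, lev 0.
Iteration 1: join on id=4 -> n28 (id 4, parent=3, lev 1).
Iteration 2: join on id=3 -> n2 (id 3, parent=1, lev 2).
Iteration 3: join on id=1 -> n11 (id 1, parent=NULL, lev 3).
Iteration 4: parent is NULL; no match; recursion stops.
SUM(lev) = 0 + 1 + 2 + 3 = 6.

6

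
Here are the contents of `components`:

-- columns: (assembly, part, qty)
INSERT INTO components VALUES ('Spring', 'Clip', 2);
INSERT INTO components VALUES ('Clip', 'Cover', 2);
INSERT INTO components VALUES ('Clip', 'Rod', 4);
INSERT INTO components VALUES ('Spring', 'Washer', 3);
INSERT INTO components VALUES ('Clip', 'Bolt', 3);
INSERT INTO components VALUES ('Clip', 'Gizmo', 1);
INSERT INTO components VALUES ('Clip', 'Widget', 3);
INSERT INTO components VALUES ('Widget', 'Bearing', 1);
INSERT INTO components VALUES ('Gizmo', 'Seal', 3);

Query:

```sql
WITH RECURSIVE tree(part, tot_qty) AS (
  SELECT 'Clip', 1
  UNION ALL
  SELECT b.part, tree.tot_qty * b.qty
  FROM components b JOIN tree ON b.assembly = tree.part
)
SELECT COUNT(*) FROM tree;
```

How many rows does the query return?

Base: (Clip, tot_qty=1).
Iteration 1: components of {Clip} -> Bolt = 1*3 = 3, Cover = 1*2 = 2, Gizmo = 1*1 = 1, Rod = 1*4 = 4, Widget = 1*3 = 3.
Iteration 2: components of {Bolt,Cover,Gizmo,Rod,Widget} -> Bearing = 3*1 = 3, Seal = 1*3 = 3.
Iteration 3: no further components; recursion stops.
Total rows emitted: 8.

8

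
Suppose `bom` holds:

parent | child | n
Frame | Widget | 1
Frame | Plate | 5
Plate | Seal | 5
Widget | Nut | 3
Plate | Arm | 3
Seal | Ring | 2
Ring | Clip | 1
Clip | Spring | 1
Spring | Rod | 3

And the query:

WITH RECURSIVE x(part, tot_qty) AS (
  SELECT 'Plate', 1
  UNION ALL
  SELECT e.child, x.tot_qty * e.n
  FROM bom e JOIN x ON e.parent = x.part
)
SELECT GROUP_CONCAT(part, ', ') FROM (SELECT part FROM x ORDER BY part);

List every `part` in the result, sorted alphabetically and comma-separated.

Base: (Plate, tot_qty=1).
Iteration 1: components of {Plate} -> Arm = 1*3 = 3, Seal = 1*5 = 5.
Iteration 2: components of {Arm,Seal} -> Ring = 5*2 = 10.
Iteration 3: components of {Ring} -> Clip = 10*1 = 10.
Iteration 4: components of {Clip} -> Spring = 10*1 = 10.
Iteration 5: components of {Spring} -> Rod = 10*3 = 30.
Iteration 6: no further components; recursion stops.

Arm, Clip, Plate, Ring, Rod, Seal, Spring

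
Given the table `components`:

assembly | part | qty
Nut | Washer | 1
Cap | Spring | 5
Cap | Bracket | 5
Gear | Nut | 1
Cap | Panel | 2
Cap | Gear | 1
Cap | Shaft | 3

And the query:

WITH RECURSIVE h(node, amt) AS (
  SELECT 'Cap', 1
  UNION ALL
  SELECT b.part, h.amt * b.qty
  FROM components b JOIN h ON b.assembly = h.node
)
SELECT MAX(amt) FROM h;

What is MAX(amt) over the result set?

Base: (Cap, amt=1).
Iteration 1: components of {Cap} -> Bracket = 1*5 = 5, Gear = 1*1 = 1, Panel = 1*2 = 2, Shaft = 1*3 = 3, Spring = 1*5 = 5.
Iteration 2: components of {Bracket,Gear,Panel,Shaft,Spring} -> Nut = 1*1 = 1.
Iteration 3: components of {Nut} -> Washer = 1*1 = 1.
Iteration 4: no further components; recursion stops.
amt values: 1, 1, 3, 5, 5, 2, 1, 1; the maximum is 5.

5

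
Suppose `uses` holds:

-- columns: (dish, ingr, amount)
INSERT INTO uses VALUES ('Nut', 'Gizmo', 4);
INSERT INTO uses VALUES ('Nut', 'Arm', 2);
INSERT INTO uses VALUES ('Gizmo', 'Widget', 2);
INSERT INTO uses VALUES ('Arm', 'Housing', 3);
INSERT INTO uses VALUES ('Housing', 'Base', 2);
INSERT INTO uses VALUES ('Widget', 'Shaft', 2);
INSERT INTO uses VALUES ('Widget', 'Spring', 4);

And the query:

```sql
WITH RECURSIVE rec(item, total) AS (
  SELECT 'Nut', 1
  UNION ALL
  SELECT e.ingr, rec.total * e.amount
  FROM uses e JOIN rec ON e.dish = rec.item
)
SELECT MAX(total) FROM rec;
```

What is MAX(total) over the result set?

32

Base: (Nut, total=1).
Iteration 1: components of {Nut} -> Arm = 1*2 = 2, Gizmo = 1*4 = 4.
Iteration 2: components of {Arm,Gizmo} -> Housing = 2*3 = 6, Widget = 4*2 = 8.
Iteration 3: components of {Housing,Widget} -> Base = 6*2 = 12, Shaft = 8*2 = 16, Spring = 8*4 = 32.
Iteration 4: no further components; recursion stops.
total values: 1, 4, 2, 8, 6, 16, 32, 12; the maximum is 32.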